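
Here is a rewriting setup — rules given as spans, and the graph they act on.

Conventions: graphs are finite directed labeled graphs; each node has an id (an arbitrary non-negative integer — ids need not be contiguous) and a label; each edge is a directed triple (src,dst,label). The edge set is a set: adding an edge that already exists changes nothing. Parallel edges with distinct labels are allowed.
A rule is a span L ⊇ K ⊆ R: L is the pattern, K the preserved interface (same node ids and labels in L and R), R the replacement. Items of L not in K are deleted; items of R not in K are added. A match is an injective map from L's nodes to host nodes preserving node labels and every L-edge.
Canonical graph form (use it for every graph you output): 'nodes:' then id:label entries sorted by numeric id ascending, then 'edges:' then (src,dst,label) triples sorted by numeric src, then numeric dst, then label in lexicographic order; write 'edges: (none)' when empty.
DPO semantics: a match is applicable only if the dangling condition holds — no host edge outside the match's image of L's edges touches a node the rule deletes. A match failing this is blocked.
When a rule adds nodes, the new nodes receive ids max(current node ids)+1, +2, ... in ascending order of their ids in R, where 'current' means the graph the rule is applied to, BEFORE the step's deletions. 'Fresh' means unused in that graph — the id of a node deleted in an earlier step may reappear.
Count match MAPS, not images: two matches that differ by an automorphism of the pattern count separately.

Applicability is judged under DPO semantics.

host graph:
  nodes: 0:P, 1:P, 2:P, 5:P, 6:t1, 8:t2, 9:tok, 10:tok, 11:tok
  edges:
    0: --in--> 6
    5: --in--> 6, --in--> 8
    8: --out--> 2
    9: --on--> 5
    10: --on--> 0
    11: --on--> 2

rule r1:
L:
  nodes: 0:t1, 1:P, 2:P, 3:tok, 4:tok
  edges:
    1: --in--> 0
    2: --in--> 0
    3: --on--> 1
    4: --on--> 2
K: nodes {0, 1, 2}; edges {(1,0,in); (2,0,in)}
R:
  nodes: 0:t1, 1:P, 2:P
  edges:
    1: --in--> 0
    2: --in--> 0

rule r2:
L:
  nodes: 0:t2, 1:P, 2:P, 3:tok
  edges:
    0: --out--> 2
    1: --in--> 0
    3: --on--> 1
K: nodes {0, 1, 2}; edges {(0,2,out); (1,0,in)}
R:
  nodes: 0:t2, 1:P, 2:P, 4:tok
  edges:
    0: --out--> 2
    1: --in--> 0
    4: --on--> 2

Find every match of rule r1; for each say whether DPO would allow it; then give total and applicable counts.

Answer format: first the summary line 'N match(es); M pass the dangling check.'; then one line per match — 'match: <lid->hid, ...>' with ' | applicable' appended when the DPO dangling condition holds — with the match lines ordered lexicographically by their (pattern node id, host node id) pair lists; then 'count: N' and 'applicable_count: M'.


2 match(es); 2 pass the dangling check.
match: 0->6, 1->0, 2->5, 3->10, 4->9 | applicable
match: 0->6, 1->5, 2->0, 3->9, 4->10 | applicable
count: 2
applicable_count: 2


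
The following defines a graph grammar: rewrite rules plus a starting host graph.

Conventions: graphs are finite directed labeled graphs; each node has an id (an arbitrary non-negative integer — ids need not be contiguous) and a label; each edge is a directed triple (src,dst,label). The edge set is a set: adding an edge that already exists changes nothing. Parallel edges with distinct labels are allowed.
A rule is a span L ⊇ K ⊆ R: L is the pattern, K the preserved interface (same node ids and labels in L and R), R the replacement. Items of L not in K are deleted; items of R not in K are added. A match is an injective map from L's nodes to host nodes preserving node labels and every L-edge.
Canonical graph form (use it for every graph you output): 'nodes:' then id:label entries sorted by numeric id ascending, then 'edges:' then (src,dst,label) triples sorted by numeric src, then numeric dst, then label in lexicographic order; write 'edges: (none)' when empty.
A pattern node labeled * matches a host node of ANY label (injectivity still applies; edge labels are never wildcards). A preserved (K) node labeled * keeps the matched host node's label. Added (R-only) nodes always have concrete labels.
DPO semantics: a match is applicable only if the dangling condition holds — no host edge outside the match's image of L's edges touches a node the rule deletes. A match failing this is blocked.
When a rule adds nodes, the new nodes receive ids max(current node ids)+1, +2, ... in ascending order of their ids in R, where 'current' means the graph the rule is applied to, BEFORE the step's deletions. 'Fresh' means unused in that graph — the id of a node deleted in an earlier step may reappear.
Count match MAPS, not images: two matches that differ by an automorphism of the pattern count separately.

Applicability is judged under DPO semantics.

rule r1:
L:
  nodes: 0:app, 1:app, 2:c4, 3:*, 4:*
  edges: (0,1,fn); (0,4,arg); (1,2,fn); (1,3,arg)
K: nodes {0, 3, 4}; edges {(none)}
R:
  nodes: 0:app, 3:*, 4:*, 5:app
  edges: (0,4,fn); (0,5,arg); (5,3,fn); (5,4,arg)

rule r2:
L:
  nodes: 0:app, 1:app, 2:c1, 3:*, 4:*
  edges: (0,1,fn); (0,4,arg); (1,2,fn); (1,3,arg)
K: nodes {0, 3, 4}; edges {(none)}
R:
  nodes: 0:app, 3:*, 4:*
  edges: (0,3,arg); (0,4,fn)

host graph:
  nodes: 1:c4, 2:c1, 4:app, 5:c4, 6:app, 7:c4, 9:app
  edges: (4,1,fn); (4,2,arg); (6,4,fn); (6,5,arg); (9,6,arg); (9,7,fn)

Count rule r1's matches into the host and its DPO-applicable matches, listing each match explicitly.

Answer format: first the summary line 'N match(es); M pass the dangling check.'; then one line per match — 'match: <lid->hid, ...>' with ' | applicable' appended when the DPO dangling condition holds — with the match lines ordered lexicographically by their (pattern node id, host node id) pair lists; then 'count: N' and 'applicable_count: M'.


1 match(es); 1 pass the dangling check.
match: 0->6, 1->4, 2->1, 3->2, 4->5 | applicable
count: 1
applicable_count: 1


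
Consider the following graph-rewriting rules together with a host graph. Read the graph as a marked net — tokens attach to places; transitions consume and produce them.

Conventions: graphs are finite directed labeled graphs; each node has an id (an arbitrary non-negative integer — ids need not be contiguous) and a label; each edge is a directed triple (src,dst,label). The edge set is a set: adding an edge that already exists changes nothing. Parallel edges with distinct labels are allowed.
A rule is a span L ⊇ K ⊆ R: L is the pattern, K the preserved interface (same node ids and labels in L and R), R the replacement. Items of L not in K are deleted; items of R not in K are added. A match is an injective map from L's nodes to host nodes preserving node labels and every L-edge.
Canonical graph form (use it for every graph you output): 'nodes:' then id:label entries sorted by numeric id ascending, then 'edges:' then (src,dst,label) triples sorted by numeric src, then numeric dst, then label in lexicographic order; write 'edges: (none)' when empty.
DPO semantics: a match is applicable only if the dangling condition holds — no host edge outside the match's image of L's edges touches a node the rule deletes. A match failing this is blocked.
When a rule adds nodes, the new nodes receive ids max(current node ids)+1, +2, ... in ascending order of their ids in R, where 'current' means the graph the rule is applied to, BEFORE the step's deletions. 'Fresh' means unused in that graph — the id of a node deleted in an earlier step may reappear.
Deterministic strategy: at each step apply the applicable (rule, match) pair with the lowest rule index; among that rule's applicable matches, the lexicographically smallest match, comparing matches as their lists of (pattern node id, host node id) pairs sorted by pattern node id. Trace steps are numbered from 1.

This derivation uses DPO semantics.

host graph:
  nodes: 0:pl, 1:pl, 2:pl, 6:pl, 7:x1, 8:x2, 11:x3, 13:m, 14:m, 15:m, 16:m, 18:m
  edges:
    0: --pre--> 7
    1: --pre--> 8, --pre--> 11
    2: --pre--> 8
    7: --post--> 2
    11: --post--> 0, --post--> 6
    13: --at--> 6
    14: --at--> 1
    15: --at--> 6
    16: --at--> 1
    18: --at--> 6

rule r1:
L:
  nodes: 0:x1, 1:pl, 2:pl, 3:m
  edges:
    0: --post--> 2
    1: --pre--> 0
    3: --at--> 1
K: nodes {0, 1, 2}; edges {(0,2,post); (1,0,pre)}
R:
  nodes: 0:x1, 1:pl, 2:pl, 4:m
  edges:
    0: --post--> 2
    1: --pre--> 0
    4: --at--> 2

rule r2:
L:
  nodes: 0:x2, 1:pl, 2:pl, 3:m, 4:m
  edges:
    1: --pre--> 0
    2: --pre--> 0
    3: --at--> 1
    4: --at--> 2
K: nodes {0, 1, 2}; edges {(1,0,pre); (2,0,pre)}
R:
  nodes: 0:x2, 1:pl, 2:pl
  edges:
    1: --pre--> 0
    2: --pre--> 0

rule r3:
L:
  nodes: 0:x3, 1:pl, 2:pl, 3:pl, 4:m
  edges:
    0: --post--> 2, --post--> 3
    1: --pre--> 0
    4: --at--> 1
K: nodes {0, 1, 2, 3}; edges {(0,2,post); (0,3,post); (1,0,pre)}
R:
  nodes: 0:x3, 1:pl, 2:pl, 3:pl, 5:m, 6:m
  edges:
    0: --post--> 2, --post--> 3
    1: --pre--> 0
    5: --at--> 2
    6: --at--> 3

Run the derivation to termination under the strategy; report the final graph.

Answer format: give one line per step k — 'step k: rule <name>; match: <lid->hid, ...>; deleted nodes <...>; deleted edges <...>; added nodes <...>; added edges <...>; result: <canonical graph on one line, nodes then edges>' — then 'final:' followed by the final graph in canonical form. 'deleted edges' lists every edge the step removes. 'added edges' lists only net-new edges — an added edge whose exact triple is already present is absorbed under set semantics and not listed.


step 1: rule r3; match: 0->11, 1->1, 2->0, 3->6, 4->14; deleted nodes 14; deleted edges (14,1,at); added nodes 19, 20; added edges (19,0,at); (20,6,at); result: nodes: 0:pl, 1:pl, 2:pl, 6:pl, 7:x1, 8:x2, 11:x3, 13:m, 15:m, 16:m, 18:m, 19:m, 20:m edges: (0,7,pre); (1,8,pre); (1,11,pre); (2,8,pre); (7,2,post); (11,0,post); (11,6,post); (13,6,at); (15,6,at); (16,1,at); (18,6,at); (19,0,at); (20,6,at)
step 2: rule r1; match: 0->7, 1->0, 2->2, 3->19; deleted nodes 19; deleted edges (19,0,at); added nodes 21; added edges (21,2,at); result: nodes: 0:pl, 1:pl, 2:pl, 6:pl, 7:x1, 8:x2, 11:x3, 13:m, 15:m, 16:m, 18:m, 20:m, 21:m edges: (0,7,pre); (1,8,pre); (1,11,pre); (2,8,pre); (7,2,post); (11,0,post); (11,6,post); (13,6,at); (15,6,at); (16,1,at); (18,6,at); (20,6,at); (21,2,at)
step 3: rule r2; match: 0->8, 1->1, 2->2, 3->16, 4->21; deleted nodes 16, 21; deleted edges (16,1,at); (21,2,at); added nodes (none); added edges (none); result: nodes: 0:pl, 1:pl, 2:pl, 6:pl, 7:x1, 8:x2, 11:x3, 13:m, 15:m, 18:m, 20:m edges: (0,7,pre); (1,8,pre); (1,11,pre); (2,8,pre); (7,2,post); (11,0,post); (11,6,post); (13,6,at); (15,6,at); (18,6,at); (20,6,at)
final:
nodes: 0:pl, 1:pl, 2:pl, 6:pl, 7:x1, 8:x2, 11:x3, 13:m, 15:m, 18:m, 20:m
edges: (0,7,pre); (1,8,pre); (1,11,pre); (2,8,pre); (7,2,post); (11,0,post); (11,6,post); (13,6,at); (15,6,at); (18,6,at); (20,6,at)


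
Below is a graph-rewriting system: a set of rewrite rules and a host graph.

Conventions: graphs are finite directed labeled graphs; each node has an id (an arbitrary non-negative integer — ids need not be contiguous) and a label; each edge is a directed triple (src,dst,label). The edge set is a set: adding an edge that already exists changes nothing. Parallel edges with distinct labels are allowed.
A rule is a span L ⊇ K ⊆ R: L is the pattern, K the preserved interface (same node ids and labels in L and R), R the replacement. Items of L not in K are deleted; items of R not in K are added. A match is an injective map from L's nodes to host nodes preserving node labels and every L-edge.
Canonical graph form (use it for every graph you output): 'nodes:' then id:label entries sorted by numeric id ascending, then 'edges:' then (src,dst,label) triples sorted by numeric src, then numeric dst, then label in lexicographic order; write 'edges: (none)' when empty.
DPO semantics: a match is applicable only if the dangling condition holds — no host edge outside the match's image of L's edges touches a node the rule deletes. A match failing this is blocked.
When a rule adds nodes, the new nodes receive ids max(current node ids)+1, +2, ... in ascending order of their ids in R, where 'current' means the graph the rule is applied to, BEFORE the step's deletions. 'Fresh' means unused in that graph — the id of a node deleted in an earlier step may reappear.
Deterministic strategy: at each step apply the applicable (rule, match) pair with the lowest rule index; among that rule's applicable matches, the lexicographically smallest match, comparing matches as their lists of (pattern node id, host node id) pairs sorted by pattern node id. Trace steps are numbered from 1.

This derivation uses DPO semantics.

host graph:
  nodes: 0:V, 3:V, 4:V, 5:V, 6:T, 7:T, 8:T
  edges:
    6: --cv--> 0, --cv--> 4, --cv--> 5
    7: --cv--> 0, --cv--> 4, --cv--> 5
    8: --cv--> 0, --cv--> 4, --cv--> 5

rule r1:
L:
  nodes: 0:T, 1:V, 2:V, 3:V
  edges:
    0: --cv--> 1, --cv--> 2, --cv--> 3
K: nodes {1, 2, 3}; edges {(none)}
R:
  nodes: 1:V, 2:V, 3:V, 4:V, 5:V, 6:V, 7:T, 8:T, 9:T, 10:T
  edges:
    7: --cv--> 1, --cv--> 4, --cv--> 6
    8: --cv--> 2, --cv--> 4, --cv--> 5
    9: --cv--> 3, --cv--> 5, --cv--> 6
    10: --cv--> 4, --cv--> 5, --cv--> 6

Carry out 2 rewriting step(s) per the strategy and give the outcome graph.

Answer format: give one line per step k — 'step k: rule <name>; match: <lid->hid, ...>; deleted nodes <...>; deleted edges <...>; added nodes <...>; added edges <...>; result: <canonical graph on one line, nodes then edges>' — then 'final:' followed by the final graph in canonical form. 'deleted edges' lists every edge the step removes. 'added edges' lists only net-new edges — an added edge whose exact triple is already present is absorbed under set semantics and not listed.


step 1: rule r1; match: 0->6, 1->0, 2->4, 3->5; deleted nodes 6; deleted edges (6,0,cv); (6,4,cv); (6,5,cv); added nodes 9, 10, 11, 12, 13, 14, 15; added edges (12,0,cv); (12,9,cv); (12,11,cv); (13,4,cv); (13,9,cv); (13,10,cv); (14,5,cv); (14,10,cv); (14,11,cv); (15,9,cv); (15,10,cv); (15,11,cv); result: nodes: 0:V, 3:V, 4:V, 5:V, 7:T, 8:T, 9:V, 10:V, 11:V, 12:T, 13:T, 14:T, 15:T edges: (7,0,cv); (7,4,cv); (7,5,cv); (8,0,cv); (8,4,cv); (8,5,cv); (12,0,cv); (12,9,cv); (12,11,cv); (13,4,cv); (13,9,cv); (13,10,cv); (14,5,cv); (14,10,cv); (14,11,cv); (15,9,cv); (15,10,cv); (15,11,cv)
step 2: rule r1; match: 0->7, 1->0, 2->4, 3->5; deleted nodes 7; deleted edges (7,0,cv); (7,4,cv); (7,5,cv); added nodes 16, 17, 18, 19, 20, 21, 22; added edges (19,0,cv); (19,16,cv); (19,18,cv); (20,4,cv); (20,16,cv); (20,17,cv); (21,5,cv); (21,17,cv); (21,18,cv); (22,16,cv); (22,17,cv); (22,18,cv); result: nodes: 0:V, 3:V, 4:V, 5:V, 8:T, 9:V, 10:V, 11:V, 12:T, 13:T, 14:T, 15:T, 16:V, 17:V, 18:V, 19:T, 20:T, 21:T, 22:T edges: (8,0,cv); (8,4,cv); (8,5,cv); (12,0,cv); (12,9,cv); (12,11,cv); (13,4,cv); (13,9,cv); (13,10,cv); (14,5,cv); (14,10,cv); (14,11,cv); (15,9,cv); (15,10,cv); (15,11,cv); (19,0,cv); (19,16,cv); (19,18,cv); (20,4,cv); (20,16,cv); (20,17,cv); (21,5,cv); (21,17,cv); (21,18,cv); (22,16,cv); (22,17,cv); (22,18,cv)
final:
nodes: 0:V, 3:V, 4:V, 5:V, 8:T, 9:V, 10:V, 11:V, 12:T, 13:T, 14:T, 15:T, 16:V, 17:V, 18:V, 19:T, 20:T, 21:T, 22:T
edges: (8,0,cv); (8,4,cv); (8,5,cv); (12,0,cv); (12,9,cv); (12,11,cv); (13,4,cv); (13,9,cv); (13,10,cv); (14,5,cv); (14,10,cv); (14,11,cv); (15,9,cv); (15,10,cv); (15,11,cv); (19,0,cv); (19,16,cv); (19,18,cv); (20,4,cv); (20,16,cv); (20,17,cv); (21,5,cv); (21,17,cv); (21,18,cv); (22,16,cv); (22,17,cv); (22,18,cv)


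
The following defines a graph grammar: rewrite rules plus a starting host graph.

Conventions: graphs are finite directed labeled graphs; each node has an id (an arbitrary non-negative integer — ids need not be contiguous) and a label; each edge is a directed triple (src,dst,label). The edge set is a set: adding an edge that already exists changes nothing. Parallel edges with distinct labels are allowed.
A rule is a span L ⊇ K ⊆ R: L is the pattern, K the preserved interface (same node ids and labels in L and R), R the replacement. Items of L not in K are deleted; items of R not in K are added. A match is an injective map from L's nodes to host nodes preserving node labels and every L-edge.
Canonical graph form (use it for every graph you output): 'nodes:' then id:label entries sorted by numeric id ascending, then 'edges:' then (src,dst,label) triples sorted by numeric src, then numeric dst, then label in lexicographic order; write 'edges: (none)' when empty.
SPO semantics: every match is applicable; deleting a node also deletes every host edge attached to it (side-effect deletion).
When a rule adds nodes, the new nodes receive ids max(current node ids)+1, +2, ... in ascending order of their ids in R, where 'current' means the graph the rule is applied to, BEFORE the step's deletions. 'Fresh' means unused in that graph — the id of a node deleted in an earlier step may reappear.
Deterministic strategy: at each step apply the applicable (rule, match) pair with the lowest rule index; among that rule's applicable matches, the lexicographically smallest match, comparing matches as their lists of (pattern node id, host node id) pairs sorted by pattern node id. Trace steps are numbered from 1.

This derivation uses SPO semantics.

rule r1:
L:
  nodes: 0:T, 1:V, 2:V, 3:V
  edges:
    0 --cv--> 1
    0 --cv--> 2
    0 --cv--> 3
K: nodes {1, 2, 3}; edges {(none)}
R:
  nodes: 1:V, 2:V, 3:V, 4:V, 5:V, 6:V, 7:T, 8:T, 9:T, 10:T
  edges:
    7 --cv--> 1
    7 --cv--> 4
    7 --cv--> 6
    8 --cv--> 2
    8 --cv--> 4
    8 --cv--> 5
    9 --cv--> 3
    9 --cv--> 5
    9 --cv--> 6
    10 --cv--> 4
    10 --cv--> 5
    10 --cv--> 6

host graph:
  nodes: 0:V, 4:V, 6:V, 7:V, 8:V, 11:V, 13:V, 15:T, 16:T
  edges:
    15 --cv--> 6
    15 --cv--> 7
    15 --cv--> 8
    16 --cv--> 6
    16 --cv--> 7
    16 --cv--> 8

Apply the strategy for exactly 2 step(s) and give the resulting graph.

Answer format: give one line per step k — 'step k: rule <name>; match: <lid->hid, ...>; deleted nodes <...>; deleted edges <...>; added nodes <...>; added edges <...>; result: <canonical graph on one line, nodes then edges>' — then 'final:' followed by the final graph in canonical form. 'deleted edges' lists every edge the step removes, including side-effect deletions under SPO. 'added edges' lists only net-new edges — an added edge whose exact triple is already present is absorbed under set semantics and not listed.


step 1: rule r1; match: 0->15, 1->6, 2->7, 3->8; deleted nodes 15; deleted edges (15,6,cv); (15,7,cv); (15,8,cv); added nodes 17, 18, 19, 20, 21, 22, 23; added edges (20,6,cv); (20,17,cv); (20,19,cv); (21,7,cv); (21,17,cv); (21,18,cv); (22,8,cv); (22,18,cv); (22,19,cv); (23,17,cv); (23,18,cv); (23,19,cv); result: nodes: 0:V, 4:V, 6:V, 7:V, 8:V, 11:V, 13:V, 16:T, 17:V, 18:V, 19:V, 20:T, 21:T, 22:T, 23:T edges: (16,6,cv); (16,7,cv); (16,8,cv); (20,6,cv); (20,17,cv); (20,19,cv); (21,7,cv); (21,17,cv); (21,18,cv); (22,8,cv); (22,18,cv); (22,19,cv); (23,17,cv); (23,18,cv); (23,19,cv)
step 2: rule r1; match: 0->16, 1->6, 2->7, 3->8; deleted nodes 16; deleted edges (16,6,cv); (16,7,cv); (16,8,cv); added nodes 24, 25, 26, 27, 28, 29, 30; added edges (27,6,cv); (27,24,cv); (27,26,cv); (28,7,cv); (28,24,cv); (28,25,cv); (29,8,cv); (29,25,cv); (29,26,cv); (30,24,cv); (30,25,cv); (30,26,cv); result: nodes: 0:V, 4:V, 6:V, 7:V, 8:V, 11:V, 13:V, 17:V, 18:V, 19:V, 20:T, 21:T, 22:T, 23:T, 24:V, 25:V, 26:V, 27:T, 28:T, 29:T, 30:T edges: (20,6,cv); (20,17,cv); (20,19,cv); (21,7,cv); (21,17,cv); (21,18,cv); (22,8,cv); (22,18,cv); (22,19,cv); (23,17,cv); (23,18,cv); (23,19,cv); (27,6,cv); (27,24,cv); (27,26,cv); (28,7,cv); (28,24,cv); (28,25,cv); (29,8,cv); (29,25,cv); (29,26,cv); (30,24,cv); (30,25,cv); (30,26,cv)
final:
nodes: 0:V, 4:V, 6:V, 7:V, 8:V, 11:V, 13:V, 17:V, 18:V, 19:V, 20:T, 21:T, 22:T, 23:T, 24:V, 25:V, 26:V, 27:T, 28:T, 29:T, 30:T
edges: (20,6,cv); (20,17,cv); (20,19,cv); (21,7,cv); (21,17,cv); (21,18,cv); (22,8,cv); (22,18,cv); (22,19,cv); (23,17,cv); (23,18,cv); (23,19,cv); (27,6,cv); (27,24,cv); (27,26,cv); (28,7,cv); (28,24,cv); (28,25,cv); (29,8,cv); (29,25,cv); (29,26,cv); (30,24,cv); (30,25,cv); (30,26,cv)


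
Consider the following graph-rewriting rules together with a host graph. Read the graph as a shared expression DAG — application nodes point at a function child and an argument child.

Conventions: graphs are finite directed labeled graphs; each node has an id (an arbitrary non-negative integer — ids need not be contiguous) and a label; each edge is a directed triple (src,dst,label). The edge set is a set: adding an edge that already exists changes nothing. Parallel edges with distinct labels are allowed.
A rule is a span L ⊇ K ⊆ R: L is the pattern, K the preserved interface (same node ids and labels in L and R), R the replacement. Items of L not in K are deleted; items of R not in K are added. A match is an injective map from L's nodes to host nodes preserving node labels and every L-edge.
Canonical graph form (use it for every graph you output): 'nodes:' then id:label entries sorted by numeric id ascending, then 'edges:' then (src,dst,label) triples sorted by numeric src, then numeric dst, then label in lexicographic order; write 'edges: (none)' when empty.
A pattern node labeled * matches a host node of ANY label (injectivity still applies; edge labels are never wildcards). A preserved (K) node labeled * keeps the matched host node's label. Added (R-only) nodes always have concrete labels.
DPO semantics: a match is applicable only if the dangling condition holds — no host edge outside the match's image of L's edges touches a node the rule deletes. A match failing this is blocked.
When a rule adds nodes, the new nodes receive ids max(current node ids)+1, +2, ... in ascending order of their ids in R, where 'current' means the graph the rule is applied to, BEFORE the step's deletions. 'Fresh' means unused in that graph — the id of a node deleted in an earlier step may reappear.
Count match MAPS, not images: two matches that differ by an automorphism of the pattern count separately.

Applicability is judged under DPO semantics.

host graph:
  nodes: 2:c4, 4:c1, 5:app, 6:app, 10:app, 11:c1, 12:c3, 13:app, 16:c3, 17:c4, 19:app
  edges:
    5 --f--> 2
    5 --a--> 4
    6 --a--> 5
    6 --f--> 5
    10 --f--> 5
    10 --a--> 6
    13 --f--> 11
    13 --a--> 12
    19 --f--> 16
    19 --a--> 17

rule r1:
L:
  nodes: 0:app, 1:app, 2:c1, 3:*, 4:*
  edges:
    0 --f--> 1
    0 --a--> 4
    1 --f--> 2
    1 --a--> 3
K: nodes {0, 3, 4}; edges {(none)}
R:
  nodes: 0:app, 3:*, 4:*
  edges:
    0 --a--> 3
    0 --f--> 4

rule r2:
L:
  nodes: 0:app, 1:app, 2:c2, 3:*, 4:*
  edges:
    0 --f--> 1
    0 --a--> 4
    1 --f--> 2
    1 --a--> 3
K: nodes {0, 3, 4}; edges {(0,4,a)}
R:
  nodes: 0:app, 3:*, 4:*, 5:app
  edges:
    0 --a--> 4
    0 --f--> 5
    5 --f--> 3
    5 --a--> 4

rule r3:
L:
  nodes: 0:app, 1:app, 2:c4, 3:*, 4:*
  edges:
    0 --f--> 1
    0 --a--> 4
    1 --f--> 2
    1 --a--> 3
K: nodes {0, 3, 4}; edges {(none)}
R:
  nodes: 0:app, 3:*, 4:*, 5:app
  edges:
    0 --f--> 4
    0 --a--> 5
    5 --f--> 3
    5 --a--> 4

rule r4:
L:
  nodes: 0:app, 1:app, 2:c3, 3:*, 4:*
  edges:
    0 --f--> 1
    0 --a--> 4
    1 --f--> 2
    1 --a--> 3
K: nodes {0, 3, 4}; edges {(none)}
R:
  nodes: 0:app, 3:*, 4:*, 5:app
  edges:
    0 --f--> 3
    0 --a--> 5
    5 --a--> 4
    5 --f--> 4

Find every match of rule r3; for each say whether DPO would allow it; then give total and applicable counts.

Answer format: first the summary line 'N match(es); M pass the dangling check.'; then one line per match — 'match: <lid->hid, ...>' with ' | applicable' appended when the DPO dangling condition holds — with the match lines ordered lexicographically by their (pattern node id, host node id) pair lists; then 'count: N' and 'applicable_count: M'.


1 match(es); 0 pass the dangling check.
match: 0->10, 1->5, 2->2, 3->4, 4->6
count: 1
applicable_count: 0


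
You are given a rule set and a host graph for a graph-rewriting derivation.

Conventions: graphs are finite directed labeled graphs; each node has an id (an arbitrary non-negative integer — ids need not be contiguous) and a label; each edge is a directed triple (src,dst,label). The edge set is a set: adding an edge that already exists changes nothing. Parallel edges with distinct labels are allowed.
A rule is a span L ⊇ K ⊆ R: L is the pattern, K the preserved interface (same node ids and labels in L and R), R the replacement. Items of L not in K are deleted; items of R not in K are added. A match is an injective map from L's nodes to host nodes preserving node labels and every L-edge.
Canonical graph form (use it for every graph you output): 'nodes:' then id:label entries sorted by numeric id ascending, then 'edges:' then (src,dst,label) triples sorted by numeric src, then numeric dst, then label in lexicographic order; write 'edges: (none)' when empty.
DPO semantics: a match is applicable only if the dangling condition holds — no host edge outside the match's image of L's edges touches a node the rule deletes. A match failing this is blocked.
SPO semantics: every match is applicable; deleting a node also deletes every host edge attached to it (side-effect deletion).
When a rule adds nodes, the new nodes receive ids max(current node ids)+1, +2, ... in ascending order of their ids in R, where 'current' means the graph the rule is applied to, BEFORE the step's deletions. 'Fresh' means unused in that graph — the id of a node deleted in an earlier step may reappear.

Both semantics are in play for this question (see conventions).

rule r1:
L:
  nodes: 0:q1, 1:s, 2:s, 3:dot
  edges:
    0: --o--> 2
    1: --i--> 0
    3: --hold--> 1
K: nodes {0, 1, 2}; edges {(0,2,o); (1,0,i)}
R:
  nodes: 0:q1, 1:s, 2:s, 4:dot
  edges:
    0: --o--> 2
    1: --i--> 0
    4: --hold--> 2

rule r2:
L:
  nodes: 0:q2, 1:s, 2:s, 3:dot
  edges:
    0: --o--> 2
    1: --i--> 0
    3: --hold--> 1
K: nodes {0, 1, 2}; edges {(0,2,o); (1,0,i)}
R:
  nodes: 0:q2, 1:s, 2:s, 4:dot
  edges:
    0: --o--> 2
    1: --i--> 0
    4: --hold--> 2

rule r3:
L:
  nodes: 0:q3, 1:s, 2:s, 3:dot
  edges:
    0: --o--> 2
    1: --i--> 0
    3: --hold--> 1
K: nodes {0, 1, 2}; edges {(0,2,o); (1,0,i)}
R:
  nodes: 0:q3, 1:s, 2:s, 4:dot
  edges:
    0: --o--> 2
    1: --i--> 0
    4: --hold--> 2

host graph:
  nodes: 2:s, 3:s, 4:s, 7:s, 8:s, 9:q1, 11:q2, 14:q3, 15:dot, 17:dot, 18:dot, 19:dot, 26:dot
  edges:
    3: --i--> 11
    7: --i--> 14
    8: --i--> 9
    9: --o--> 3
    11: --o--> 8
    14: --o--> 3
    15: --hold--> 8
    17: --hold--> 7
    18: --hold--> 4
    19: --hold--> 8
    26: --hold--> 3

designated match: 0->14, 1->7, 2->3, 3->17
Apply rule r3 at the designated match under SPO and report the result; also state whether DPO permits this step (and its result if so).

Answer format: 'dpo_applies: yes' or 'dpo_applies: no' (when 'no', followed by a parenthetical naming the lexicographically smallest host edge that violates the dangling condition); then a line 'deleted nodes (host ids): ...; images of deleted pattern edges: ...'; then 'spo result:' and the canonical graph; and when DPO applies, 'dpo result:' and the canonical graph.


dpo_applies: yes
deleted nodes (host ids): 17; images of deleted pattern edges: (17,7,hold)
spo result:
nodes: 2:s, 3:s, 4:s, 7:s, 8:s, 9:q1, 11:q2, 14:q3, 15:dot, 18:dot, 19:dot, 26:dot, 27:dot
edges: (3,11,i); (7,14,i); (8,9,i); (9,3,o); (11,8,o); (14,3,o); (15,8,hold); (18,4,hold); (19,8,hold); (26,3,hold); (27,3,hold)
dpo result:
nodes: 2:s, 3:s, 4:s, 7:s, 8:s, 9:q1, 11:q2, 14:q3, 15:dot, 18:dot, 19:dot, 26:dot, 27:dot
edges: (3,11,i); (7,14,i); (8,9,i); (9,3,o); (11,8,o); (14,3,o); (15,8,hold); (18,4,hold); (19,8,hold); (26,3,hold); (27,3,hold)


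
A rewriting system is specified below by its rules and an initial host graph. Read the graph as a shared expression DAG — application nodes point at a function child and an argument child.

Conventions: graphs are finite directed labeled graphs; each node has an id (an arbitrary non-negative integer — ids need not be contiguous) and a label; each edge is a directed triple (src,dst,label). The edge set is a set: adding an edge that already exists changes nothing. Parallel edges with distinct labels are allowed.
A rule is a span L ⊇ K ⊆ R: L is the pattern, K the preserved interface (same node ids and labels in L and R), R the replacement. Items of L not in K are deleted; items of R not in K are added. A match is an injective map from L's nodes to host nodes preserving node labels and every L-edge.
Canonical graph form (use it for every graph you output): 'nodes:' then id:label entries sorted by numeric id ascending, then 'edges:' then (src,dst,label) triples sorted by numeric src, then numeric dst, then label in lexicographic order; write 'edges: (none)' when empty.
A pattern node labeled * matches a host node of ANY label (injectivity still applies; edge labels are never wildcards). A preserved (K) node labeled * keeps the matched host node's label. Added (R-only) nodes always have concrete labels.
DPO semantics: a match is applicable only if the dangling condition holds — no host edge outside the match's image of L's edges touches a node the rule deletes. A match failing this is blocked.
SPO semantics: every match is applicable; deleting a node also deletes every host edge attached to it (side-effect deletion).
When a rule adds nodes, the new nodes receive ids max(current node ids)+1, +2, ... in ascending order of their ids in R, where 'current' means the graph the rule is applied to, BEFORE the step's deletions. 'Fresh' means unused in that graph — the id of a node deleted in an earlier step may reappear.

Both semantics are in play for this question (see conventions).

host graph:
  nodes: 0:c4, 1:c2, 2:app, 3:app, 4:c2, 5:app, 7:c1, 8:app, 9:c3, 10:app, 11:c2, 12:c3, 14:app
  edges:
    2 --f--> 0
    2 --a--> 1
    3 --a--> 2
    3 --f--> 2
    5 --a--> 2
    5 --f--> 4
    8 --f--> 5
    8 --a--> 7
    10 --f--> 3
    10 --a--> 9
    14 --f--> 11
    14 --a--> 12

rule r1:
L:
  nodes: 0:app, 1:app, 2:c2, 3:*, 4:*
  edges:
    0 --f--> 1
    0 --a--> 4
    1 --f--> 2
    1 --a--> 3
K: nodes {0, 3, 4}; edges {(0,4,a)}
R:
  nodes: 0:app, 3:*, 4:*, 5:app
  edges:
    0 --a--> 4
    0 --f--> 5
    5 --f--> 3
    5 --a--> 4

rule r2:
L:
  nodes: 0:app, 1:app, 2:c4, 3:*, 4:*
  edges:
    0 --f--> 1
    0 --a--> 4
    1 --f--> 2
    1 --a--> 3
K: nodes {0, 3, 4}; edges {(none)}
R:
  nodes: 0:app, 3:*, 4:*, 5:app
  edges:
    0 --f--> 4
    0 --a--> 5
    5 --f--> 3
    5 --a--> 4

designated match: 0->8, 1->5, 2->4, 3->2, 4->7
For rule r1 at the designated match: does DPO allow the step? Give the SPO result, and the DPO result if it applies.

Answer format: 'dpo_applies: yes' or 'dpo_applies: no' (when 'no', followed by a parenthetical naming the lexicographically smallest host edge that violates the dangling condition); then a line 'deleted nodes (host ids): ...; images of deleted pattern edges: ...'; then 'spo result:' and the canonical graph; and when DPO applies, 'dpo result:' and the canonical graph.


dpo_applies: yes
deleted nodes (host ids): 4, 5; images of deleted pattern edges: (5,2,a); (5,4,f); (8,5,f)
spo result:
nodes: 0:c4, 1:c2, 2:app, 3:app, 7:c1, 8:app, 9:c3, 10:app, 11:c2, 12:c3, 14:app, 15:app
edges: (2,0,f); (2,1,a); (3,2,a); (3,2,f); (8,7,a); (8,15,f); (10,3,f); (10,9,a); (14,11,f); (14,12,a); (15,2,f); (15,7,a)
dpo result:
nodes: 0:c4, 1:c2, 2:app, 3:app, 7:c1, 8:app, 9:c3, 10:app, 11:c2, 12:c3, 14:app, 15:app
edges: (2,0,f); (2,1,a); (3,2,a); (3,2,f); (8,7,a); (8,15,f); (10,3,f); (10,9,a); (14,11,f); (14,12,a); (15,2,f); (15,7,a)


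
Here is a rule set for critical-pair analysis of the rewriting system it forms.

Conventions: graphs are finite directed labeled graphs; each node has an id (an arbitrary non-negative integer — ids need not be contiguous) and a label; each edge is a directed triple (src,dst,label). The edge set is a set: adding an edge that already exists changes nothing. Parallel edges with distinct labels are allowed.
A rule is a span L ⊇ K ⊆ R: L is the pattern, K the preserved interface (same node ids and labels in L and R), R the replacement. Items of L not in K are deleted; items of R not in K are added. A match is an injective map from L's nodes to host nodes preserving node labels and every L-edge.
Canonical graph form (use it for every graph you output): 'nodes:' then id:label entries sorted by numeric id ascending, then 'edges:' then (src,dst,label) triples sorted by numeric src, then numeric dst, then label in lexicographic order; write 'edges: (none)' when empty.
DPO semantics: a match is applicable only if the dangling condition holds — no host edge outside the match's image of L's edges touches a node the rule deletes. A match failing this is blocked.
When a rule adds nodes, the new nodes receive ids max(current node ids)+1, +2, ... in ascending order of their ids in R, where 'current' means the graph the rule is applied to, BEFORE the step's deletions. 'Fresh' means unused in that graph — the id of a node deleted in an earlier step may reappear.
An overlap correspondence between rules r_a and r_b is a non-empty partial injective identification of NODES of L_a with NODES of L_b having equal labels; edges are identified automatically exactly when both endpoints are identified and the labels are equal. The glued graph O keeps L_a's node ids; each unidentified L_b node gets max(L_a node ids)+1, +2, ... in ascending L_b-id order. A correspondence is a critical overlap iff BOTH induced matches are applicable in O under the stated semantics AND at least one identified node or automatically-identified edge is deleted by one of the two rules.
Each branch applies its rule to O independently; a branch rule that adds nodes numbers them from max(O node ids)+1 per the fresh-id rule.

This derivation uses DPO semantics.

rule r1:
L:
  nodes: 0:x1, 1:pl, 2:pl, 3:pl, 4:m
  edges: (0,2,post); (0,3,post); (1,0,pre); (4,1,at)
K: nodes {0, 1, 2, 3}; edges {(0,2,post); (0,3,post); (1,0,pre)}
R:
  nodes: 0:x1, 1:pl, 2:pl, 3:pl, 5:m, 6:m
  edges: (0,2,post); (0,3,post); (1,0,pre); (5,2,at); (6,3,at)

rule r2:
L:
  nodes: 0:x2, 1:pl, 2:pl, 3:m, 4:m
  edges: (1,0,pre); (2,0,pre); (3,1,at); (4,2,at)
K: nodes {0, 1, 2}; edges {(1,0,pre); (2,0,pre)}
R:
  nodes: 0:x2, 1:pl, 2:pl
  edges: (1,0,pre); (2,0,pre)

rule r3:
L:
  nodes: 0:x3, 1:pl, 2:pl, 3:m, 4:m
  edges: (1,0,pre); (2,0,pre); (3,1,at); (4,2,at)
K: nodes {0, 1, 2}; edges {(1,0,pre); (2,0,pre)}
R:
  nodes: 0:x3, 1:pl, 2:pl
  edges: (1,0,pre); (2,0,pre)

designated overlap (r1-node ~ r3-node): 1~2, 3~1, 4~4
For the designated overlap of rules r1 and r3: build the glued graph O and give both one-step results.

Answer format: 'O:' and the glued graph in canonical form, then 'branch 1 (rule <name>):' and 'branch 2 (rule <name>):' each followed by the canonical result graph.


O:
nodes: 0:x1, 1:pl, 2:pl, 3:pl, 4:m, 5:x3, 6:m
edges: (0,2,post); (0,3,post); (1,0,pre); (1,5,pre); (3,5,pre); (4,1,at); (6,3,at)
branch 1 (rule r1):
nodes: 0:x1, 1:pl, 2:pl, 3:pl, 5:x3, 6:m, 7:m, 8:m
edges: (0,2,post); (0,3,post); (1,0,pre); (1,5,pre); (3,5,pre); (6,3,at); (7,2,at); (8,3,at)
branch 2 (rule r3):
nodes: 0:x1, 1:pl, 2:pl, 3:pl, 5:x3
edges: (0,2,post); (0,3,post); (1,0,pre); (1,5,pre); (3,5,pre)


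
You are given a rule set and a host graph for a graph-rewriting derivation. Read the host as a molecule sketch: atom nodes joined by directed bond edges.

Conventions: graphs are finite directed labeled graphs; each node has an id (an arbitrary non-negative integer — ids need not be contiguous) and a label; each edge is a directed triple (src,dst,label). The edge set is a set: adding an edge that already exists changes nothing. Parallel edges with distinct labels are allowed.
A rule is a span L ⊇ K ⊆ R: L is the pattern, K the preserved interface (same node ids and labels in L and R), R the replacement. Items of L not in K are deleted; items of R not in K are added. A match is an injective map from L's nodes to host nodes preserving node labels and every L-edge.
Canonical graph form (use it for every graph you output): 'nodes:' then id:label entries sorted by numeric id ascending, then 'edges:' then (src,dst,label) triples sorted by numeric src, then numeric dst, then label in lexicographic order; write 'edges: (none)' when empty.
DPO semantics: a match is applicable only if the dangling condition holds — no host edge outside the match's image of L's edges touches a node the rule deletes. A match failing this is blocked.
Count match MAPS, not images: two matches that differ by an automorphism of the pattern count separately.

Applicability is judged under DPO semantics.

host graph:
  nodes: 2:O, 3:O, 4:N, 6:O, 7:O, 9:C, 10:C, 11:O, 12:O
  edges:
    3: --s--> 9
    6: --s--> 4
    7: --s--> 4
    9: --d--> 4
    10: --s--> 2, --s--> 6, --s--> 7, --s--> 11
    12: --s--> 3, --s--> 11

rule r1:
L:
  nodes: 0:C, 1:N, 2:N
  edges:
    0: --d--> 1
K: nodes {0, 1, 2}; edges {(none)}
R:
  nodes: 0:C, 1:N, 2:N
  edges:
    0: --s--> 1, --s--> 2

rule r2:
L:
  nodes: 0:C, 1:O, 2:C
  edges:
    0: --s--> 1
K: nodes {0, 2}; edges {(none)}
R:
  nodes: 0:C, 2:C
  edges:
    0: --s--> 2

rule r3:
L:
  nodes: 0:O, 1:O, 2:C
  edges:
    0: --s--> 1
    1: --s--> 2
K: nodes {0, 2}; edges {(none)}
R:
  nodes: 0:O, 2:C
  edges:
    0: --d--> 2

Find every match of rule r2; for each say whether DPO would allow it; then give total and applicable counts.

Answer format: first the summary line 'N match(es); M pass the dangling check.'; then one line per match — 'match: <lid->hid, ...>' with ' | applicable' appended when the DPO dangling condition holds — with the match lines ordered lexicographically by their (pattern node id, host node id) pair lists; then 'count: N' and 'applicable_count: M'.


4 match(es); 1 pass the dangling check.
match: 0->10, 1->2, 2->9 | applicable
match: 0->10, 1->6, 2->9
match: 0->10, 1->7, 2->9
match: 0->10, 1->11, 2->9
count: 4
applicable_count: 1


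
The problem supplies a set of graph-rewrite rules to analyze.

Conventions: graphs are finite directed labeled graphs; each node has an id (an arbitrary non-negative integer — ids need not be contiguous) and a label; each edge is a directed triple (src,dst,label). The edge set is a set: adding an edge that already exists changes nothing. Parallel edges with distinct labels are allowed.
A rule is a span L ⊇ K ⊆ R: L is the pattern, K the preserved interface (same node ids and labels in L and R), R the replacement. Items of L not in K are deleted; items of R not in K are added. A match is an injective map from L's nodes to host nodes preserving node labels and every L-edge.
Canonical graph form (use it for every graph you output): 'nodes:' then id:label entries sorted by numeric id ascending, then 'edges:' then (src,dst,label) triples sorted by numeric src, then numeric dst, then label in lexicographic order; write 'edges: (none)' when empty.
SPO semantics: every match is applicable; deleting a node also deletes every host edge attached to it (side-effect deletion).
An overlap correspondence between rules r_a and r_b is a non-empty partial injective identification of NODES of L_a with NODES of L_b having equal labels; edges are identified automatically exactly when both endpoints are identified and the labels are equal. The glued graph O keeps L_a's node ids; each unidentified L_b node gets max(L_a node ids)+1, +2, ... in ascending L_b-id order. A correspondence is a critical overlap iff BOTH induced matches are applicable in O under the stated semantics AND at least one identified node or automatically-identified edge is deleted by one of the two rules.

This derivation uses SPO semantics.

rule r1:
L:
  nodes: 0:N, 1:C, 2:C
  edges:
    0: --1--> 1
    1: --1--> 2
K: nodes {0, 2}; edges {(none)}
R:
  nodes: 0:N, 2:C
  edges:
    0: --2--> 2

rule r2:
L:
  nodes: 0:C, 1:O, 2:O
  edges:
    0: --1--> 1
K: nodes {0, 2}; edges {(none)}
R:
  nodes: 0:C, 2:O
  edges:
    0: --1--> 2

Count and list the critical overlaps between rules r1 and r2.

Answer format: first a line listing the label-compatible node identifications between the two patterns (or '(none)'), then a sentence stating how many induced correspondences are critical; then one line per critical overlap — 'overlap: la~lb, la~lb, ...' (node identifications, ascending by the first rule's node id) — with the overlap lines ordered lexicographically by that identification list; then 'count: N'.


label-compatible node identifications between L(r1) and L(r2): 1~0, 2~0
1 of the induced correspondences is a critical overlap of r1 and r2.
overlap: 1~0
count: 1
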